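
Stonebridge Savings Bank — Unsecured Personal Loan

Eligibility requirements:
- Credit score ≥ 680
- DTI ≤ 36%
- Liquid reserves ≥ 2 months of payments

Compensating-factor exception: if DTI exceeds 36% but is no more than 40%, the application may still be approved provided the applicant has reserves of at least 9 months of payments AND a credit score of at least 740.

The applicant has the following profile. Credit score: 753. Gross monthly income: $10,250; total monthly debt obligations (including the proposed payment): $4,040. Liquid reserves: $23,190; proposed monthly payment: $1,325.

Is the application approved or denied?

Credit score 753 ≥ 680 (meets base)
DTI = 4,040/10,250 = 39.4% > 36% — standard DTI limit exceeded.
Reserves = 23,190/1,325 = 17.5 months ≥ 2
DTI 39.4% is within the 36%–40% exception band; checking compensating factors.
Override check — reserves: 17.5 mo (ok); score: 753 (ok).
Both compensating conditions met → exception applies.

Approved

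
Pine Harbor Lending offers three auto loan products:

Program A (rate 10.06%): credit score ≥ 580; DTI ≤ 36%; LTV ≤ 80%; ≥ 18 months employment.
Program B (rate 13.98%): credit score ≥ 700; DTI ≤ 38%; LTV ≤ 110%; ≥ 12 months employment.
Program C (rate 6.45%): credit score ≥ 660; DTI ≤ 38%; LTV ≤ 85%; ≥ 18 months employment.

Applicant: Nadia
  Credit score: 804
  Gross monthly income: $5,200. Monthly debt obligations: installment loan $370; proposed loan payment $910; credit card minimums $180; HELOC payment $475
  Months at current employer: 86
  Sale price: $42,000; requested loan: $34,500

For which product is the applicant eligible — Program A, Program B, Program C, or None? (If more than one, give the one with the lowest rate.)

Total debts = (370 + 910 + 180 + 475) = 1,935; DTI = 1,935/5,200 = 37.2%.
LTV = 34,500/42,000 = 82.1%.
Program A: score 804 ≥ 580; DTI 37.2% > 36%; LTV 82.1% > 80%; employment 86 ≥ 18 mo → does not qualify.
Program B: score 804 ≥ 700; DTI 37.2% ≤ 38%; LTV 82.1% ≤ 110%; employment 86 ≥ 12 mo → qualifies.
Program C: score 804 ≥ 660; DTI 37.2% ≤ 38%; LTV 82.1% ≤ 85%; employment 86 ≥ 18 mo → qualifies.
Qualifying: Program B, Program C. Lowest rate is 6.45% → Program C.

Program C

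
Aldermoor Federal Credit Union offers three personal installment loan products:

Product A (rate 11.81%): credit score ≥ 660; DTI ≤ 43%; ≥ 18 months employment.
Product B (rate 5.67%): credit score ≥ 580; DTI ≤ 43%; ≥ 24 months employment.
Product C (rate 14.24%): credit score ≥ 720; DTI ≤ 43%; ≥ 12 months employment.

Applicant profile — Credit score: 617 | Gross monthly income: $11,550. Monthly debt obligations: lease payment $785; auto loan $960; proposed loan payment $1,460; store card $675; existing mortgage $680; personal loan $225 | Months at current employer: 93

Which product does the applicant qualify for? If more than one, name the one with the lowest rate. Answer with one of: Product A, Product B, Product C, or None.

Total debts = (785 + 960 + 1,460 + 675 + 680 + 225) = 4,785; DTI = 4,785/11,550 = 41.4%.
Product A: score 617 < 660; DTI 41.4% ≤ 43%; employment 93 ≥ 18 mo → does not qualify.
Product B: score 617 ≥ 580; DTI 41.4% ≤ 43%; employment 93 ≥ 24 mo → qualifies.
Product C: score 617 < 720; DTI 41.4% ≤ 43%; employment 93 ≥ 12 mo → does not qualify.

Product B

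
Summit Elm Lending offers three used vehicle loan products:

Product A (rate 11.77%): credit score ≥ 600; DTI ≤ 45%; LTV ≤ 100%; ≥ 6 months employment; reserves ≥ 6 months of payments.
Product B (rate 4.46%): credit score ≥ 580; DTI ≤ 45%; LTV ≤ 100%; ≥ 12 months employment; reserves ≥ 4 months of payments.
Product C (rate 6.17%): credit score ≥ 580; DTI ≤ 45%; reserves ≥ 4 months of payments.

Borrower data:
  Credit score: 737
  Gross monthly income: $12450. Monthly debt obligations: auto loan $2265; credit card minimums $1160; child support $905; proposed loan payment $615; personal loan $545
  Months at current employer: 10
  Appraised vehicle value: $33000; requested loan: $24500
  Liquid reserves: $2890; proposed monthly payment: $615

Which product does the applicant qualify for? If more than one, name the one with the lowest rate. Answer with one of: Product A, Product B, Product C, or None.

Total debts = (2,265 + 1,160 + 905 + 615 + 545) = 5,490; DTI = 5,490/12,450 = 44.1%.
LTV = 24,500/33,000 = 74.2%.
Reserves = 2,890/615 = 4.7 months.
Product A: score 737 ≥ 600; DTI 44.1% ≤ 45%; LTV 74.2% ≤ 100%; employment 10 ≥ 6 mo; reserves 4.7 < 6 mo → does not qualify.
Product B: score 737 ≥ 580; DTI 44.1% ≤ 45%; LTV 74.2% ≤ 100%; employment 10 < 12 mo; reserves 4.7 ≥ 4 mo → does not qualify.
Product C: score 737 ≥ 580; DTI 44.1% ≤ 45%; reserves 4.7 ≥ 4 mo → qualifies.

Product C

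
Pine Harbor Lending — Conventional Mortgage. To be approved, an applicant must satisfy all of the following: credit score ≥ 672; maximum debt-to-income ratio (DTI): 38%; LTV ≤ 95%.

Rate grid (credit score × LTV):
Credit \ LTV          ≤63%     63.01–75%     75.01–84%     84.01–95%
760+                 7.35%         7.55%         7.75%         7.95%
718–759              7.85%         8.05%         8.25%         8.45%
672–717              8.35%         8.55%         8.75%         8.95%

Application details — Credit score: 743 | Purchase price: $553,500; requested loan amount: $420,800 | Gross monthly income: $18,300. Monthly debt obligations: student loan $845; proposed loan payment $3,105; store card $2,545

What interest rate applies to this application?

Credit score 743 ≥ 672; Total monthly debts = (845 + 3,105 + 2,545) = 6,495. DTI = 6,495/18,300 = 35.5% ≤ 38%
LTV: 420,800 ÷ 553,500 = 76%, within 95% cap
Score 743 is in the 718–759 band; LTV 76% is in the 75.01–84% band → 8.25%.

8.25%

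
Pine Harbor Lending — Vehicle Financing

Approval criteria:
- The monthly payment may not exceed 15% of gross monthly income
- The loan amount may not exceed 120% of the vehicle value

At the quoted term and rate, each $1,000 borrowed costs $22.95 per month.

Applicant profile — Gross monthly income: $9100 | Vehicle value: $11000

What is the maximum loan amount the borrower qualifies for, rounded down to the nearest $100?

Payment cap: 15% × $9,100 = $1,365/month.
At $22.95 per $1,000, that supports 1,365/22.95 × 1,000 ≈ $59,477 → $59,400.
LTV cap: 120% × $11,000 = $13,200 → $13,200.
Binding constraint: loan-to-value.

$13,200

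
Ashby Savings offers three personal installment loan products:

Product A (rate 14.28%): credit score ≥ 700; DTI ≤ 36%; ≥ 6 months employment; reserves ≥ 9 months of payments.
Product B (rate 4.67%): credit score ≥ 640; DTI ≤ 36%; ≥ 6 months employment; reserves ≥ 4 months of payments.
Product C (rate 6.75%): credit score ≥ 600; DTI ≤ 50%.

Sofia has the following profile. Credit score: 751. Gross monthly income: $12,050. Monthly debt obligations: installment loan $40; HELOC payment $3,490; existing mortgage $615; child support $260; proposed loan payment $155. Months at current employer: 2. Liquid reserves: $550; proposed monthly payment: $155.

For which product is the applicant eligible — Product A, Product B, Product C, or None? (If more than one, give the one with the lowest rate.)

Product C

Total debts = (40 + 3,490 + 615 + 260 + 155) = 4,560; DTI = 4,560/12,050 = 37.8%.
Reserves = 550/155 = 3.5 months.
Product A: score 751 ≥ 700; DTI 37.8% > 36%; employment 2 < 6 mo; reserves 3.5 < 9 mo → does not qualify.
Product B: score 751 ≥ 640; DTI 37.8% > 36%; employment 2 < 6 mo; reserves 3.5 < 4 mo → does not qualify.
Product C: score 751 ≥ 600; DTI 37.8% ≤ 50% → qualifies.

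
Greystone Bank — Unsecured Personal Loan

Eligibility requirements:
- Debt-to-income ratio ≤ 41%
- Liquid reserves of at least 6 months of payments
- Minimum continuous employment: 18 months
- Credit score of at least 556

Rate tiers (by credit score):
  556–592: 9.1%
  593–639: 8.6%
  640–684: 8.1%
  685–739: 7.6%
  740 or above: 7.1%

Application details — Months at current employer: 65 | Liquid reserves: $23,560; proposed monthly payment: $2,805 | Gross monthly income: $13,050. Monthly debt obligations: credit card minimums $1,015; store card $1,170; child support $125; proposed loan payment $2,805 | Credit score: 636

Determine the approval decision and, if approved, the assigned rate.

Credit score 636 ≥ 556 (meets minimum)
Employment 65 ≥ 18 months
Liquid reserves cover 23,560/2,805 = 8.4 months — ≥ 6 required
Total monthly debts = (1,015 + 1,170 + 125 + 2,805) = 5,115. DTI = 5,115/13,050 = 39.2% ≤ 41%
All requirements met. Score 636 falls in the 593–639 tier → 8.6%.

Approved at 8.6%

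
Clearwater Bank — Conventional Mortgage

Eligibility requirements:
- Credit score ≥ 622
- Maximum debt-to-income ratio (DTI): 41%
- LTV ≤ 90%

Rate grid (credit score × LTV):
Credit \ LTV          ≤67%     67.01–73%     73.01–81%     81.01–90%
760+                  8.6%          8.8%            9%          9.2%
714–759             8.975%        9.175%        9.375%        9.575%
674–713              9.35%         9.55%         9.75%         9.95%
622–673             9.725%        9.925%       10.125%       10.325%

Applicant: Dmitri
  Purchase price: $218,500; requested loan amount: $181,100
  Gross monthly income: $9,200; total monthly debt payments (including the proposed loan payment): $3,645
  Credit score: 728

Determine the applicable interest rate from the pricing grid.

9.575%

Credit score 728 ≥ 622; Debt-to-income = 3,645/9,200 = 39.6% — meets 41% limit
LTV: 181,100 ÷ 218,500 = 82.9%, within 90% cap
Credit 728 → row 714–759; LTV 82.9% → column 81.01–90%. Grid cell → 9.575%.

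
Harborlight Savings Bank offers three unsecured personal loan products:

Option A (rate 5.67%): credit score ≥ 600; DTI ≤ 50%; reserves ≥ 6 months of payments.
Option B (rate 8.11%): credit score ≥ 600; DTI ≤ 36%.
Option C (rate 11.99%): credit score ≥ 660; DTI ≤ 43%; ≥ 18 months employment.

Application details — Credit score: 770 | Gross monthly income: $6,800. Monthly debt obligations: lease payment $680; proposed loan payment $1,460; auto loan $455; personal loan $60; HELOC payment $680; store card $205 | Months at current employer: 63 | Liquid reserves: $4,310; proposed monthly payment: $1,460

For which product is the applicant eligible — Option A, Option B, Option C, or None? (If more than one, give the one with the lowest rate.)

None

Total debts = (680 + 1,460 + 455 + 60 + 680 + 205) = 3,540; DTI = 3,540/6,800 = 52.1%.
Reserves = 4,310/1,460 = 3.0 months.
Option A: score 770 ≥ 600; DTI 52.1% > 50%; reserves 3.0 < 6 mo → does not qualify.
Option B: score 770 ≥ 600; DTI 52.1% > 36% → does not qualify.
Option C: score 770 ≥ 660; DTI 52.1% > 43%; employment 63 ≥ 18 mo → does not qualify.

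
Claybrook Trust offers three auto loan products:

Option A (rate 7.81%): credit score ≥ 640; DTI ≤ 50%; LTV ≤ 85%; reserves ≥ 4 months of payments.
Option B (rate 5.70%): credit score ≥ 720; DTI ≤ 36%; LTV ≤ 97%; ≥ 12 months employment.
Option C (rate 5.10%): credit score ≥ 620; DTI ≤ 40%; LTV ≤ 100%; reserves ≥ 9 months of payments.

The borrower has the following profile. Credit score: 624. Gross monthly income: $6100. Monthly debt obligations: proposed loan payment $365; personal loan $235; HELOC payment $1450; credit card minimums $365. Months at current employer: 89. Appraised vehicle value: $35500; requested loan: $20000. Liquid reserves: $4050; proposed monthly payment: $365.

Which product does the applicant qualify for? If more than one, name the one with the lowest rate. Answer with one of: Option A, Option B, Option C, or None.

Option C

Total debts = (365 + 235 + 1,450 + 365) = 2,415; DTI = 2,415/6,100 = 39.6%.
LTV = 20,000/35,500 = 56.3%.
Reserves = 4,050/365 = 11.1 months.
Option A: score 624 < 640; DTI 39.6% ≤ 50%; LTV 56.3% ≤ 85%; reserves 11.1 ≥ 4 mo → does not qualify.
Option B: score 624 < 720; DTI 39.6% > 36%; LTV 56.3% ≤ 97%; employment 89 ≥ 12 mo → does not qualify.
Option C: score 624 ≥ 620; DTI 39.6% ≤ 40%; LTV 56.3% ≤ 100%; reserves 11.1 ≥ 9 mo → qualifies.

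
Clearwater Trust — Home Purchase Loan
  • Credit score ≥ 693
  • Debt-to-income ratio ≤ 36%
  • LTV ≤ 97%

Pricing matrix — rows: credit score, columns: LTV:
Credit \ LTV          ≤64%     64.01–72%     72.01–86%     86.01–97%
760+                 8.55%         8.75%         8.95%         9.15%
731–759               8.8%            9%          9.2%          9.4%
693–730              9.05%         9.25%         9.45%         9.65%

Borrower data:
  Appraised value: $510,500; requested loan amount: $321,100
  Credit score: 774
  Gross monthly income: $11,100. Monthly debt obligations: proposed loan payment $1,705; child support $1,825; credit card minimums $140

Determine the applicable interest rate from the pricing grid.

8.55%

Credit score 774 ≥ 693; Total monthly debts = (1,705 + 1,825 + 140) = 3,670. DTI: 3,670 ÷ 11,100 = 33.1%, within the 36% cap
LTV: 321,100 ÷ 510,500 = 62.9%, within 97% cap
Credit 774 → row 760+; LTV 62.9% → column ≤64%. Grid cell → 8.55%.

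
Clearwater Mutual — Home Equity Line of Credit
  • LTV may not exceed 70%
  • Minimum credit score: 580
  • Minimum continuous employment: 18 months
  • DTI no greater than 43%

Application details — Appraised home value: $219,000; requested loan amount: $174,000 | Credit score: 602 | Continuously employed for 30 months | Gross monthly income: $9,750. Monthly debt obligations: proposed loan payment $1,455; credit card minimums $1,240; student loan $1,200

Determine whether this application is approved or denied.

Denied

LTV = 174,000/219,000 = 79.5% > 70%
Credit score 602 ≥ 580 (meets)
Employment 30 ≥ 18 months
Total monthly debts = (1,455 + 1,240 + 1,200) = 3,895. Debt-to-income = 3,895/9,750 = 39.9% — meets 43% limit
Fails on LTV.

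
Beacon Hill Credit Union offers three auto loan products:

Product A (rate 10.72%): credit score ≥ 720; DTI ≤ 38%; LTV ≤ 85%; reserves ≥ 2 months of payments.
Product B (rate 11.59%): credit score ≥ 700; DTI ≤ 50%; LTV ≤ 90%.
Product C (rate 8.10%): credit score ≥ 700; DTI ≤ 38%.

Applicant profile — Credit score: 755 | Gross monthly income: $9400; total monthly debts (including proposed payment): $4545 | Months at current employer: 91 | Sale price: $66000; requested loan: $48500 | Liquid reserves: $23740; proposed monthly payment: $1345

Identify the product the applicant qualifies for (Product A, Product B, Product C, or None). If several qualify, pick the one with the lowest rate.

DTI = 4,545/9,400 = 48.4%.
LTV = 48,500/66,000 = 73.5%.
Reserves = 23,740/1,345 = 17.7 months.
Product A: score 755 ≥ 720; DTI 48.4% > 38%; LTV 73.5% ≤ 85%; reserves 17.7 ≥ 2 mo → does not qualify.
Product B: score 755 ≥ 700; DTI 48.4% ≤ 50%; LTV 73.5% ≤ 90% → qualifies.
Product C: score 755 ≥ 700; DTI 48.4% > 38% → does not qualify.

Product B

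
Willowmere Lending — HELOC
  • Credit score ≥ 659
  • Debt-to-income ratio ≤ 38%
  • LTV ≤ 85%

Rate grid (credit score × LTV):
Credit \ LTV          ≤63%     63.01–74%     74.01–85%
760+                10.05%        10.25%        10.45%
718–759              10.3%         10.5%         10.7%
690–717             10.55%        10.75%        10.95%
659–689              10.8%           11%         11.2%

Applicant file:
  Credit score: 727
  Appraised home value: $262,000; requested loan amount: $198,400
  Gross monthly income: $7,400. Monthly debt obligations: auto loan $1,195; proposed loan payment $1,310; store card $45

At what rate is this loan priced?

10.7%

Credit score 727 ≥ 659; Total monthly debts = (1,195 + 1,310 + 45) = 2,550. DTI = 2,550/7,400 = 34.5% ≤ 38%
LTV = 198,400/262,000 = 75.7% ≤ 85%
Score 727 is in the 718–759 band; LTV 75.7% is in the 74.01–85% band → 10.7%.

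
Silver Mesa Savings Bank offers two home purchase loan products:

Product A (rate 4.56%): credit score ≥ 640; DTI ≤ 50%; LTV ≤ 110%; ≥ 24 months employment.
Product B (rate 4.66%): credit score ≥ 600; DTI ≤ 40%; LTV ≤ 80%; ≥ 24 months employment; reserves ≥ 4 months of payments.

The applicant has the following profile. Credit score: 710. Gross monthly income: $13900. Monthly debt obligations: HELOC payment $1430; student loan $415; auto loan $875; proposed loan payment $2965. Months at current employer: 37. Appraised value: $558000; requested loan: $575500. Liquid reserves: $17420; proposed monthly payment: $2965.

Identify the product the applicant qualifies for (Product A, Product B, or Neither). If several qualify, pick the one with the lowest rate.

Product A

Total debts = (1,430 + 415 + 875 + 2,965) = 5,685; DTI = 5,685/13,900 = 40.9%.
LTV = 575,500/558,000 = 103.1%.
Reserves = 17,420/2,965 = 5.9 months.
Product A: score 710 ≥ 640; DTI 40.9% ≤ 50%; LTV 103.1% ≤ 110%; employment 37 ≥ 24 mo → qualifies.
Product B: score 710 ≥ 600; DTI 40.9% > 40%; LTV 103.1% > 80%; employment 37 ≥ 24 mo; reserves 5.9 ≥ 4 mo → does not qualify.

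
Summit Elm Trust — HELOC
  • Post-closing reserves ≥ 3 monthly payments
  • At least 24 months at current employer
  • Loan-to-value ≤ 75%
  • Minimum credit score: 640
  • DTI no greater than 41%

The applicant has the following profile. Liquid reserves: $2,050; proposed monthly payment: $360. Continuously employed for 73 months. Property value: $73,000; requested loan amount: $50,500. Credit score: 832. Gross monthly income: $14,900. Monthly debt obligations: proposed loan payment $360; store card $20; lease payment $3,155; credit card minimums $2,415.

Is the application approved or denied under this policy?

Reserves = 2,050/360 = 5.7 months ≥ 3
Employment 73 ≥ 24 months
Loan-to-value = 50,500/73,000 = 69.2% — pass (75% max)
Credit score 832 ≥ 640 (meets)
Total monthly debts = (360 + 20 + 3,155 + 2,415) = 5,950. DTI = 5,950/14,900 = 39.9% ≤ 41%
All criteria satisfied.

Approved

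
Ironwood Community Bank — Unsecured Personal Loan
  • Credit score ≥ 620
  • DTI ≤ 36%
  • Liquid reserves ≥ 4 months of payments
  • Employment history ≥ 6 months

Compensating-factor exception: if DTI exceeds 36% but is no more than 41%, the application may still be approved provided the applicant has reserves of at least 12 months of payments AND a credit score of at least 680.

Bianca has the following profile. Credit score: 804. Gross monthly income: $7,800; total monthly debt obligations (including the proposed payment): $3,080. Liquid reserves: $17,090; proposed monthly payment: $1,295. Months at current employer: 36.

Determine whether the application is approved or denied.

Approved

Credit score 804 ≥ 620 (meets base)
DTI = 3,080/7,800 = 39.5% > 36% — standard DTI limit exceeded.
Reserves = 17,090/1,295 = 13.2 months ≥ 4
Employment 36 ≥ 6 months
39.5% falls in the override range (36%–41%), so the compensating-factor test applies.
Reserves 13.2 ≥ 12 months; credit score 804 ≥ 680.
Both compensating conditions met → exception applies.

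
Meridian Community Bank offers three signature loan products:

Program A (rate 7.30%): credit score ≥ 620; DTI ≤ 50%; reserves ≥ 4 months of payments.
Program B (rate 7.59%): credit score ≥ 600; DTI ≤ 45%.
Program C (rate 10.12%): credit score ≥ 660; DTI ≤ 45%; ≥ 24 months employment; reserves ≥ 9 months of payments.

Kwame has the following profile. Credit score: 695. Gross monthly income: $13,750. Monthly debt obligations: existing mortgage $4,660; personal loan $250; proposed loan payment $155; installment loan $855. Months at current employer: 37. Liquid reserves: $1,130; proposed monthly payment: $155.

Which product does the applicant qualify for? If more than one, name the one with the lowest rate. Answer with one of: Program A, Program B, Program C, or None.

Total debts = (4,660 + 250 + 155 + 855) = 5,920; DTI = 5,920/13,750 = 43.1%.
Reserves = 1,130/155 = 7.3 months.
Program A: score 695 ≥ 620; DTI 43.1% ≤ 50%; reserves 7.3 ≥ 4 mo → qualifies.
Program B: score 695 ≥ 600; DTI 43.1% ≤ 45% → qualifies.
Program C: score 695 ≥ 660; DTI 43.1% ≤ 45%; employment 37 ≥ 24 mo; reserves 7.3 < 9 mo → does not qualify.
Qualifying: Program A, Program B. Lowest rate is 7.30% → Program A.

Program A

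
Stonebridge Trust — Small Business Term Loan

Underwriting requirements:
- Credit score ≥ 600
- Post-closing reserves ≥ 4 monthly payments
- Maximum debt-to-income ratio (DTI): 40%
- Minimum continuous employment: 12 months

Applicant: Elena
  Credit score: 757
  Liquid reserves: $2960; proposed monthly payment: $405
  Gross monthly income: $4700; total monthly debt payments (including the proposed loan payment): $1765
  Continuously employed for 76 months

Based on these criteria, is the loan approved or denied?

Credit score 757 ≥ 600 (meets)
Reserves = 2,960/405 = 7.3 months ≥ 4
DTI = 1,765/4,700 = 37.6% ≤ 40%
Employment 76 ≥ 12 months
All criteria satisfied.

Approved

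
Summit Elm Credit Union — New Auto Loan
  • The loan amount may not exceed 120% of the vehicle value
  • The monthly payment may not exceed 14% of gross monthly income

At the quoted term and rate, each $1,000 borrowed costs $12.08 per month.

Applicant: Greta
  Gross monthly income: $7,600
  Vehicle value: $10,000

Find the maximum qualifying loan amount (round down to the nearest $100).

$12,000

Payment cap: 14% × $7,600 = $1,064/month.
At $12.08 per $1,000, that supports 1,064/12.08 × 1,000 ≈ $88,079 → $88,000.
LTV cap: 120% × $10,000 = $12,000 → $12,000.
Binding constraint: loan-to-value.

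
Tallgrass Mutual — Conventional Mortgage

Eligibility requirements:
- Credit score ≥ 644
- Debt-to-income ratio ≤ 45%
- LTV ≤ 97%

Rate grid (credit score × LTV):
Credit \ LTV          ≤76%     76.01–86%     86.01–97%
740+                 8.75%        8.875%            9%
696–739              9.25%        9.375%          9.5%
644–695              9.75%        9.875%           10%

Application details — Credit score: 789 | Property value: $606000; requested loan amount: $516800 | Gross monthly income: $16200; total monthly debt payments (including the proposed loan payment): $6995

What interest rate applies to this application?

Credit score 789 ≥ 644; DTI: 6,995 ÷ 16,200 = 43.2%, within the 45% cap
Loan-to-value = 516,800/606,000 = 85.3% — pass (97% max)
Score 789 is in the 740+ band; LTV 85.3% is in the 76.01–86% band → 8.875%.

8.875%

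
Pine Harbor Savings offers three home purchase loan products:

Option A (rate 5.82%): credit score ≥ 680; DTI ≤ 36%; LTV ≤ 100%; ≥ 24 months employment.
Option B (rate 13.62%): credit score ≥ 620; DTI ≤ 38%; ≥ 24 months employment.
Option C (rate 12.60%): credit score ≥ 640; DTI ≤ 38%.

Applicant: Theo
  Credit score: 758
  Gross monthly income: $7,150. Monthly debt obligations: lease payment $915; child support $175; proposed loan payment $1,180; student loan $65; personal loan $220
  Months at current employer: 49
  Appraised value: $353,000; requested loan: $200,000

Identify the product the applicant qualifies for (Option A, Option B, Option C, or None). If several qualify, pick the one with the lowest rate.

Total debts = (915 + 175 + 1,180 + 65 + 220) = 2,555; DTI = 2,555/7,150 = 35.7%.
LTV = 200,000/353,000 = 56.7%.
Option A: score 758 ≥ 680; DTI 35.7% ≤ 36%; LTV 56.7% ≤ 100%; employment 49 ≥ 24 mo → qualifies.
Option B: score 758 ≥ 620; DTI 35.7% ≤ 38%; employment 49 ≥ 24 mo → qualifies.
Option C: score 758 ≥ 640; DTI 35.7% ≤ 38% → qualifies.
Qualifying: Option A, Option B, Option C. Lowest rate is 5.82% → Option A.

Option A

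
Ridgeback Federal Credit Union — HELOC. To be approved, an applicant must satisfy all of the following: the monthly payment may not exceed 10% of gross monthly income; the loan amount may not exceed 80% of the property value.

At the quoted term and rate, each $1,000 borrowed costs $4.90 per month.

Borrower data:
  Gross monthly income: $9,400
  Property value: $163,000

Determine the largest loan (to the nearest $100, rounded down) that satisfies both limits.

Payment cap: 10% × $9,400 = $940/month.
At $4.90 per $1,000, that supports 940/4.90 × 1,000 ≈ $191,836 → $191,800.
LTV cap: 80% × $163,000 = $130,400 → $130,400.
Binding constraint: loan-to-value.

$130,400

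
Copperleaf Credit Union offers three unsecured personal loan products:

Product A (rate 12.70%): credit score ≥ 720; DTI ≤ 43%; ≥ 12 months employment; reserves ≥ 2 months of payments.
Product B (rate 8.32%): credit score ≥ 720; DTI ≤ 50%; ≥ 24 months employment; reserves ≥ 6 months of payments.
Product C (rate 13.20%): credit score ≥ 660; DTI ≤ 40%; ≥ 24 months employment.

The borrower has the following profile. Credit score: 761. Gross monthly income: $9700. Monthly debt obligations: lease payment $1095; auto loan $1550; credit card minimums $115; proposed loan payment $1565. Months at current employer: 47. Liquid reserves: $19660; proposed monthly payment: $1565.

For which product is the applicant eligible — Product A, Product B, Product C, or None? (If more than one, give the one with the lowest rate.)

Product B

Total debts = (1,095 + 1,550 + 115 + 1,565) = 4,325; DTI = 4,325/9,700 = 44.6%.
Reserves = 19,660/1,565 = 12.6 months.
Product A: score 761 ≥ 720; DTI 44.6% > 43%; employment 47 ≥ 12 mo; reserves 12.6 ≥ 2 mo → does not qualify.
Product B: score 761 ≥ 720; DTI 44.6% ≤ 50%; employment 47 ≥ 24 mo; reserves 12.6 ≥ 6 mo → qualifies.
Product C: score 761 ≥ 660; DTI 44.6% > 40%; employment 47 ≥ 24 mo → does not qualify.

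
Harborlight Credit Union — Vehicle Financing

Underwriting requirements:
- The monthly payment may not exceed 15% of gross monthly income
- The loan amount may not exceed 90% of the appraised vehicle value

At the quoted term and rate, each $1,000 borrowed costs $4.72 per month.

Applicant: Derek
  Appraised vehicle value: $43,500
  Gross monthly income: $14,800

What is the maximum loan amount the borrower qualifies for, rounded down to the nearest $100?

Payment cap: 15% × $14,800 = $2,220/month.
At $4.72 per $1,000, that supports 2,220/4.72 × 1,000 ≈ $470,338 → $470,300.
LTV cap: 90% × $43,500 = $39,150 → $39,100.
Binding constraint: loan-to-value.

$39,100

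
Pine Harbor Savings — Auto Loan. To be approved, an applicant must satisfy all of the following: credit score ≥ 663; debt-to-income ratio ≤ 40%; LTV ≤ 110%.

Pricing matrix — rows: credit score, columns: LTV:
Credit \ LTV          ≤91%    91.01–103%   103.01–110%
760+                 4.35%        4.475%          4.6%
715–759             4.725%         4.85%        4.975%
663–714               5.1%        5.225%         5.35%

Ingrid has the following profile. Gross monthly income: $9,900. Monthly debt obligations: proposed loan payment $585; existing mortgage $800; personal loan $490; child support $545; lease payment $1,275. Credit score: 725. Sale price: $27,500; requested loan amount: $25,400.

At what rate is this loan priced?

4.85%

Credit score 725 ≥ 663; Total monthly debts = (585 + 800 + 490 + 545 + 1,275) = 3,695. DTI = 3,695/9,900 = 37.3% ≤ 40%
Loan-to-value = 25,400/27,500 = 92.4% — pass (110% max)
Score 725 is in the 715–759 band; LTV 92.4% is in the 91.01–103% band → 4.85%.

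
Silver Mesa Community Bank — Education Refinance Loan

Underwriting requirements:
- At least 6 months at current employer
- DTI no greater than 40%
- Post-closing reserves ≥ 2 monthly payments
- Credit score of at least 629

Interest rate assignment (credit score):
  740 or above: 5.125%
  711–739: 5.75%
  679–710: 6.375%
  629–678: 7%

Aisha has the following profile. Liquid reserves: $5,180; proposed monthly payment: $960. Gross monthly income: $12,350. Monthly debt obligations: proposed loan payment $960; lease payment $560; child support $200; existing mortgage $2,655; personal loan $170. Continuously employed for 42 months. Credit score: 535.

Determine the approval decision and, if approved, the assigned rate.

Denied

Credit score 535 < 629 (below minimum)
Employment 42 ≥ 6 months
Reserves: 5,180 ÷ 960 = 5.4 months (meets 2-month minimum)
Total monthly debts = (960 + 560 + 200 + 2,655 + 170) = 4,545. Debt-to-income = 4,545/12,350 = 36.8% — meets 40% limit
Not all requirements met → denied.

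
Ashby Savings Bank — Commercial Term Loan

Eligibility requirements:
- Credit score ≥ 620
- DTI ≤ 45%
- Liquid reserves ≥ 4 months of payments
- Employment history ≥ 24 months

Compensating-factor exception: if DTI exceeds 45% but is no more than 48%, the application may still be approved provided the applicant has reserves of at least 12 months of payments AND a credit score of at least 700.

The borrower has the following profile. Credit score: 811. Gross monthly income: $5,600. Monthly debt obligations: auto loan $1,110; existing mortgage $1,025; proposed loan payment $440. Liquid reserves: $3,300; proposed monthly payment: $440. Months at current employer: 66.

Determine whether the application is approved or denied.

Denied

Credit score 811 ≥ 620 (meets base)
Total debts = (1,110 + 1,025 + 440) = 2,575. DTI: 2,575 ÷ 5,600 = 46%, over the 45% base limit.
Reserves: 3,300 ÷ 440 = 7.5 months (meets 4-month minimum)
Employment 66 ≥ 24 months
46% falls in the override range (45%–48%), so the compensating-factor test applies.
Override check — reserves: 7.5 mo (short of 12); score: 811 (ok).
Override conditions not both satisfied; exception does not apply.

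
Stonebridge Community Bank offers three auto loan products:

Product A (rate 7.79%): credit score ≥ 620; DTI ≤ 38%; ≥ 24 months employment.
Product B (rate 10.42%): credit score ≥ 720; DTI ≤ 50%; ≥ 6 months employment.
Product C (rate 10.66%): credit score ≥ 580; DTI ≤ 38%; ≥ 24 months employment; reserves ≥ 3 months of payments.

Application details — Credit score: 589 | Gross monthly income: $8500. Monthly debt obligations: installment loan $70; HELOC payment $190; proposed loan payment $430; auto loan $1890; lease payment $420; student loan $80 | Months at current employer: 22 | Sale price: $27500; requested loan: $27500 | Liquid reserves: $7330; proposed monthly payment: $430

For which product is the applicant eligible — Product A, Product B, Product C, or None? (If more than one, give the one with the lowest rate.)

Total debts = (70 + 190 + 430 + 1,890 + 420 + 80) = 3,080; DTI = 3,080/8,500 = 36.2%.
LTV = 27,500/27,500 = 100%.
Reserves = 7,330/430 = 17.0 months.
Product A: score 589 < 620; DTI 36.2% ≤ 38%; employment 22 < 24 mo → does not qualify.
Product B: score 589 < 720; DTI 36.2% ≤ 50%; employment 22 ≥ 6 mo → does not qualify.
Product C: score 589 ≥ 580; DTI 36.2% ≤ 38%; employment 22 < 24 mo; reserves 17.0 ≥ 3 mo → does not qualify.

None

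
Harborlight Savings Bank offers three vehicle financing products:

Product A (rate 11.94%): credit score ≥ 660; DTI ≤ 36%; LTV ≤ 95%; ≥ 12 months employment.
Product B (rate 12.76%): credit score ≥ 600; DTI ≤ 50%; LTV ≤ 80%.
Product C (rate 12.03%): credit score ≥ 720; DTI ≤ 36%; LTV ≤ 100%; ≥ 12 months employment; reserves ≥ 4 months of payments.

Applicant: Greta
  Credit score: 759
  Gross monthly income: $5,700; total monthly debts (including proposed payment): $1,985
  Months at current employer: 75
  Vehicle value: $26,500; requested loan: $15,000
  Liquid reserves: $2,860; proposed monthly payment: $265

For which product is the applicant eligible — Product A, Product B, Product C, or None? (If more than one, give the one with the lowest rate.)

DTI = 1,985/5,700 = 34.8%.
LTV = 15,000/26,500 = 56.6%.
Reserves = 2,860/265 = 10.8 months.
Product A: score 759 ≥ 660; DTI 34.8% ≤ 36%; LTV 56.6% ≤ 95%; employment 75 ≥ 12 mo → qualifies.
Product B: score 759 ≥ 600; DTI 34.8% ≤ 50%; LTV 56.6% ≤ 80% → qualifies.
Product C: score 759 ≥ 720; DTI 34.8% ≤ 36%; LTV 56.6% ≤ 100%; employment 75 ≥ 12 mo; reserves 10.8 ≥ 4 mo → qualifies.
Qualifying: Product A, Product B, Product C. Lowest rate is 11.94% → Product A.

Product A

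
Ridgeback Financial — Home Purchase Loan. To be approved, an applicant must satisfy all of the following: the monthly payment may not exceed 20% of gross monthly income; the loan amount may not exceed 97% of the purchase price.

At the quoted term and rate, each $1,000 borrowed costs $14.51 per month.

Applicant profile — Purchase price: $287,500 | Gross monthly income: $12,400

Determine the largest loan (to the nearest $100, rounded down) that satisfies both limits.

Payment cap: 20% × $12,400 = $2,480/month.
At $14.51 per $1,000, that supports 2,480/14.51 × 1,000 ≈ $170,916 → $170,900.
LTV cap: 97% × $287,500 = $278,875 → $278,800.
Binding constraint: payment-to-income.

$170,900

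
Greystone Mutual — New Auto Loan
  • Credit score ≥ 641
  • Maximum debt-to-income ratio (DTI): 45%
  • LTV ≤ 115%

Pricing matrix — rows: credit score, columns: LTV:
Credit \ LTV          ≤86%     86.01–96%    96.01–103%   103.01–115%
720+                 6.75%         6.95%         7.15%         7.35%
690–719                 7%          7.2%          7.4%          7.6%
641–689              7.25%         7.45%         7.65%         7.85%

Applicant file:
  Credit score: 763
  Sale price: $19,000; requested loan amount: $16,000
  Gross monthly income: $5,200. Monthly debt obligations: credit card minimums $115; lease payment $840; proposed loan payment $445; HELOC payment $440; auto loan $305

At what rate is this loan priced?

6.75%

Credit score 763 ≥ 641; Total monthly debts = (115 + 840 + 445 + 440 + 305) = 2,145. DTI = 2,145/5,200 = 41.2% ≤ 45%
LTV = 16,000/19,000 = 84.2% ≤ 115%
Score 763 is in the 720+ band; LTV 84.2% is in the ≤86% band → 6.75%.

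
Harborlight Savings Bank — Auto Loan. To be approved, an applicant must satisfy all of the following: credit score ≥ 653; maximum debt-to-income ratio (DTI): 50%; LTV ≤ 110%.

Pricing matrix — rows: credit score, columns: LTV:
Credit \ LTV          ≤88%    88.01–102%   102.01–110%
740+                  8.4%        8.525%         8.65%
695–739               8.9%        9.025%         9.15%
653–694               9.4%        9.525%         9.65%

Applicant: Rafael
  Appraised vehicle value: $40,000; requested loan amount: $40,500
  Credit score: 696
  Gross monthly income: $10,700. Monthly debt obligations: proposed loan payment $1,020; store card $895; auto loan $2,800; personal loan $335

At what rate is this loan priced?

9.025%

Credit score 696 ≥ 653; Total monthly debts = (1,020 + 895 + 2,800 + 335) = 5,050. Debt-to-income = 5,050/10,700 = 47.2% — meets 50% limit
LTV = 40,500/40,000 = 101.2% ≤ 110%
Score 696 is in the 695–739 band; LTV 101.2% is in the 88.01–102% band → 9.025%.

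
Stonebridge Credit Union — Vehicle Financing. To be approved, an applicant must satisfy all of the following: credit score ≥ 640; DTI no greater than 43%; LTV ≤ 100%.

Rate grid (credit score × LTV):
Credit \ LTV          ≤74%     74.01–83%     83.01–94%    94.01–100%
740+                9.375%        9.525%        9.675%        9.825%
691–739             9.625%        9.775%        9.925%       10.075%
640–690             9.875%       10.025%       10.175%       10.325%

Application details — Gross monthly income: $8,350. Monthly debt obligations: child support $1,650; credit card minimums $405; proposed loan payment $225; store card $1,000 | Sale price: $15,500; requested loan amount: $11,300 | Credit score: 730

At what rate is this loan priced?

Credit score 730 ≥ 640; Total monthly debts = (1,650 + 405 + 225 + 1,000) = 3,280. DTI = 3,280/8,350 = 39.3% ≤ 43%
LTV: 11,300 ÷ 15,500 = 72.9%, within 100% cap
Row: 730 falls in 691–739. Column: 72.9% falls in ≤74%. Rate = 9.625%.

9.625%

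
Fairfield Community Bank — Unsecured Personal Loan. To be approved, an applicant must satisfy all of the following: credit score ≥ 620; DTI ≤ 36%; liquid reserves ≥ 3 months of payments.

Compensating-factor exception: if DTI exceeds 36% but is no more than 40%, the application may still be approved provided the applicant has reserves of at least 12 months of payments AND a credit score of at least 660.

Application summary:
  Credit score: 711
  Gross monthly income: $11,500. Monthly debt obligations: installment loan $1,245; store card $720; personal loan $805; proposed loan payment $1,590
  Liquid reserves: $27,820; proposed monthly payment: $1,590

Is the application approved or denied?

Approved

Credit score 711 ≥ 620 (meets base)
Total debts = (1,245 + 720 + 805 + 1,590) = 4,360. DTI = 4,360/11,500 = 37.9% > 36% — standard DTI limit exceeded.
Liquid reserves cover 27,820/1,590 = 17.5 months — ≥ 3 required
DTI 37.9% is within the 36%–40% exception band; checking compensating factors.
Override check — reserves: 17.5 mo (ok); score: 711 (ok).
Both override conditions satisfied; DTI exception granted.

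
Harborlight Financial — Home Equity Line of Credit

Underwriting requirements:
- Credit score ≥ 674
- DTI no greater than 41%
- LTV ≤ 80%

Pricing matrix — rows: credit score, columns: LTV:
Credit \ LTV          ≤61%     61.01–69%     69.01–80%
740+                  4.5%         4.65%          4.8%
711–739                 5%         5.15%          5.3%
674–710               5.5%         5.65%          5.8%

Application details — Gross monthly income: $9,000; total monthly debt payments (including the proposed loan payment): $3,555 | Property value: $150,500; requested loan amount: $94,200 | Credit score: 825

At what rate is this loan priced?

4.65%

Credit score 825 ≥ 674; Debt-to-income = 3,555/9,000 = 39.5% — meets 41% limit
LTV: 94,200 ÷ 150,500 = 62.6%, within 80% cap
Score 825 is in the 740+ band; LTV 62.6% is in the 61.01–69% band → 4.65%.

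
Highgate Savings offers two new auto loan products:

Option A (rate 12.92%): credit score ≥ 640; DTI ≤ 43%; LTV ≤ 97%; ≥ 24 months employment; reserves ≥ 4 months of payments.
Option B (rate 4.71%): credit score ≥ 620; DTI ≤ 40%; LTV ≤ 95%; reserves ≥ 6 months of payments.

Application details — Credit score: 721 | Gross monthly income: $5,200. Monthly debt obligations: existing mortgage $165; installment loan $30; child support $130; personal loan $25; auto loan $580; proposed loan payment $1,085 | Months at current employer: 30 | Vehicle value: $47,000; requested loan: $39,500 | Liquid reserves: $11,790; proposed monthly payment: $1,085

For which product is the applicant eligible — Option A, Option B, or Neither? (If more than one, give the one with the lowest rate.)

Total debts = (165 + 30 + 130 + 25 + 580 + 1,085) = 2,015; DTI = 2,015/5,200 = 38.8%.
LTV = 39,500/47,000 = 84%.
Reserves = 11,790/1,085 = 10.9 months.
Option A: score 721 ≥ 640; DTI 38.8% ≤ 43%; LTV 84% ≤ 97%; employment 30 ≥ 24 mo; reserves 10.9 ≥ 4 mo → qualifies.
Option B: score 721 ≥ 620; DTI 38.8% ≤ 40%; LTV 84% ≤ 95%; reserves 10.9 ≥ 6 mo → qualifies.
Qualifying: Option A, Option B. Lowest rate is 4.71% → Option B.

Option B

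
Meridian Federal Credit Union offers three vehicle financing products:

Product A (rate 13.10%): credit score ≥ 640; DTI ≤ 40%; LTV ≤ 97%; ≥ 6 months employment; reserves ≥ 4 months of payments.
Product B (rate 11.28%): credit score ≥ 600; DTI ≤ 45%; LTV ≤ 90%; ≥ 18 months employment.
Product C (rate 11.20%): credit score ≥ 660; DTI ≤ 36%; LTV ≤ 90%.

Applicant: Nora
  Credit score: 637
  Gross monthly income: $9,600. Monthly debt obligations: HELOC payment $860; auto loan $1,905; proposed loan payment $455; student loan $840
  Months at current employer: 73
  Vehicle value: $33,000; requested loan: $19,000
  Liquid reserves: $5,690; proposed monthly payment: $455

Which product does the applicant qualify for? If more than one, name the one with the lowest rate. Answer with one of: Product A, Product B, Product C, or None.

Total debts = (860 + 1,905 + 455 + 840) = 4,060; DTI = 4,060/9,600 = 42.3%.
LTV = 19,000/33,000 = 57.6%.
Reserves = 5,690/455 = 12.5 months.
Product A: score 637 < 640; DTI 42.3% > 40%; LTV 57.6% ≤ 97%; employment 73 ≥ 6 mo; reserves 12.5 ≥ 4 mo → does not qualify.
Product B: score 637 ≥ 600; DTI 42.3% ≤ 45%; LTV 57.6% ≤ 90%; employment 73 ≥ 18 mo → qualifies.
Product C: score 637 < 660; DTI 42.3% > 36%; LTV 57.6% ≤ 90% → does not qualify.

Product B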